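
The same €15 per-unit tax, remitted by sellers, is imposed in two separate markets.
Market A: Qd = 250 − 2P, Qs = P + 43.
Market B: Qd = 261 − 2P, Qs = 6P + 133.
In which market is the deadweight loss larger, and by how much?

Market B, by €93.75.

Market A: pre-tax P* = €69, Q* = 112; post-tax Q = 102; deadweight loss = €75.
Market B: pre-tax P* = €16, Q* = 229; post-tax Q = 206.5; deadweight loss = €168.75.
Difference: €75 vs €168.75 → market B is larger by €93.75.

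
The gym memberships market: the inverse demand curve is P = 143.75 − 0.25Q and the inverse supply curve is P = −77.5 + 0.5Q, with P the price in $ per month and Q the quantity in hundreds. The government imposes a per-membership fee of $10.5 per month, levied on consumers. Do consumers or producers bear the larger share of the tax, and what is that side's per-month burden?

Rewrite in direct form: Qd = 575 − 4P and Qs = 2P + 155.
Without the tax, 575 − 4P = 2P + 155 gives 6P = 420, so P* = $70 and Q* = 295.
With the tax collected from consumers, demand (in seller-price terms) shifts: Qd = 575 − 4(P + 10.5).
Solving gives Q = 281 with consumers paying $73.5 and producers receiving $63 (the $10.5 wedge).
Per-month burden: consumers $3.5, producers $7.
Producers take the larger share because supply is less price-elastic here (demand slope 4 vs supply slope 2).
The less price-elastic side of the market bears the larger share of a per-unit tax.

Producers bear the larger share: $7 per month.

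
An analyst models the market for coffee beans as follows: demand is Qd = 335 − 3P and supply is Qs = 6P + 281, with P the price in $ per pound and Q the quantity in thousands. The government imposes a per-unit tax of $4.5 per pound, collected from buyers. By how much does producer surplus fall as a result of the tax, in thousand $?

Without the tax, 335 − 3P = 6P + 281 gives 9P = 54, so P* = $6 and Q* = 317.
With the tax collected from buyers, demand (in seller-price terms) shifts: Qd = 335 − 3(P + 4.5).
New equilibrium: buyers pay $9, sellers receive $4.5, Q = 308. (Wedge: Pb − Ps = 4.5.)
ΔPS is the trapezoid between Q = 308 and Q = 317 of height $1.5: ½ · (317 + 308) · 1.5 = $468.75.

Producer surplus falls by $468.75 thousand.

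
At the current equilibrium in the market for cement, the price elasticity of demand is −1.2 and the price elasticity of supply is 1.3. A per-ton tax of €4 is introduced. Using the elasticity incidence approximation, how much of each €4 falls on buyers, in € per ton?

Buyers bear ≈ €2.08 per ton.

Incidence ratio: buyers' share ≈ εs / (εs + |εd|) = 1.3 / (1.3 + 1.2) = 0.52.
So buyers bear ≈ 0.52 × €4 = €2.08; producers bear €1.92.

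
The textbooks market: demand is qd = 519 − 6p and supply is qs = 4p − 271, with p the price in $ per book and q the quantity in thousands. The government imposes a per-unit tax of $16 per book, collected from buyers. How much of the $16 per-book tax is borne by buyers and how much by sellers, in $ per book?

Before the tax: set 519 − 6p = 4p − 271 → p* = $79, q* = 45.
With the tax collected from buyers, demand (in seller-price terms) shifts: qd = 519 − 6(p + 16).
New equilibrium: buyers pay $85.4, sellers receive $69.4, q = 6.6. (Wedge: pb − ps = 16.)
Burden on buyers: $6.4; on sellers: $9.6. (They sum to $16.)

Buyers bear $6.4 per book; sellers bear $9.6 per book.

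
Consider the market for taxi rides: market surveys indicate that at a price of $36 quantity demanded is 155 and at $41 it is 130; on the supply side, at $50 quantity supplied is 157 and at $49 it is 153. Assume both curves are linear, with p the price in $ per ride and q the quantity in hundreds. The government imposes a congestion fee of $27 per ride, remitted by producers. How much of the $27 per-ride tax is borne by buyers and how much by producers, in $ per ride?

Buyers bear $12 per ride; producers bear $15 per ride.

Demand slope: (130 − 155)/(41 − 36) = -5, so qd = 335 − 5p.
Supply slope: (153 − 157)/(49 − 50) = 4, so qs = 4p − 43.
Before the tax: set 335 − 5p = 4p − 43 → p* = $42, q* = 125.
With the tax collected from producers, supply shifts: qs = 4(p − 27) − 43.
Solving gives q = 65 with buyers paying $54 and producers receiving $27 (the $27 wedge).
Burden on buyers: $12; on producers: $15. (They sum to $27.)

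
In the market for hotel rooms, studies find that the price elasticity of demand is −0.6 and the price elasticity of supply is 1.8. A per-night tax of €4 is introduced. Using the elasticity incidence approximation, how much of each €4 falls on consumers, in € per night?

Consumers bear ≈ €3 per night.

Incidence ratio: consumers' share ≈ εs / (εs + |εd|) = 1.8 / (1.8 + 0.6) = 0.75.
So consumers bear ≈ 0.75 × €4 = €3; suppliers bear €1.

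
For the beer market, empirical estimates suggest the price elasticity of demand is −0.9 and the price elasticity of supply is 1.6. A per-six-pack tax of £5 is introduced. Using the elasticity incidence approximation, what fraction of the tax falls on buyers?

Incidence ratio: buyers' share ≈ εs / (εs + |εd|) = 1.6 / (1.6 + 0.9) = 0.64.
Supply is the more elastic side, so buyers bear the larger share.

Buyers' share ≈ 0.64.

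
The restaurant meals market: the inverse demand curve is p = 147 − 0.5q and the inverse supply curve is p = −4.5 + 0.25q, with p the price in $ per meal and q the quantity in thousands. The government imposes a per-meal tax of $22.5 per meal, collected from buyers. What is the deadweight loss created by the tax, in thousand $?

Deadweight loss = $337.5 thousand.

Rewrite in direct form: qd = 294 − 2p and qs = 4p + 18.
Without the tax, 294 − 2p = 4p + 18 gives 6p = 276, so p* = $46 and q* = 202.
With the tax collected from buyers, demand (in seller-price terms) shifts: qd = 294 − 2(p + 22.5).
Solving gives q = 172 with buyers paying $61 and suppliers receiving $38.5 (the $22.5 wedge).
Quantity falls by |ΔQ| = |202 − 172| = 30.
DWL = ½ · t · |ΔQ| = ½ · 22.5 · 30 = $337.5.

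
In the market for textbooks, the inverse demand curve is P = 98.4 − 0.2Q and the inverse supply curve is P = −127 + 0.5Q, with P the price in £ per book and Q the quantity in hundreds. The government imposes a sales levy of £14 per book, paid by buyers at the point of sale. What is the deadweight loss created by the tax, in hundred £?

Rewrite in direct form: Qd = 492 − 5P and Qs = 2P + 254.
Before the tax: set 492 − 5P = 2P + 254 → P* = £34, Q* = 322.
With the tax collected from buyers, demand (in seller-price terms) shifts: Qd = 492 − 5(P + 14).
New equilibrium: buyers pay £38, sellers receive £24, Q = 302. (Wedge: Pb − Ps = 14.)
Quantity falls by |ΔQ| = |322 − 302| = 20.
DWL = ½ · t · |ΔQ| = ½ · 14 · 20 = £140.

Deadweight loss = £140 hundred.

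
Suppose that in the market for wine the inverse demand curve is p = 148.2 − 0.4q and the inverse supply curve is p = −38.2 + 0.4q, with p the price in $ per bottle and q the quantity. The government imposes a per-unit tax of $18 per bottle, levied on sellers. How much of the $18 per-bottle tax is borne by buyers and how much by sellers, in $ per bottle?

Inverting to q(p) form: qd = 370.5 − 2.5p; qs = 2.5p + 95.5.
Without the tax, 370.5 − 2.5p = 2.5p + 95.5 gives 5p = 275, so p* = $55 and q* = 233.
With the tax collected from sellers, supply shifts: qs = 2.5(p − 18) + 95.5.
Solving gives q = 210.5 with buyers paying $64 and sellers receiving $46 (the $18 wedge).
Burden on buyers: $9; on sellers: $9. (They sum to $18.)

Buyers bear $9 per bottle; sellers bear $9 per bottle.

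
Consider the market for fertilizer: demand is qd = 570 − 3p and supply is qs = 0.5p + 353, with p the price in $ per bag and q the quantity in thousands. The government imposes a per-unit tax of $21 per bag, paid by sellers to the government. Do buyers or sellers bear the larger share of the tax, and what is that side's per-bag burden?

Sellers bear the larger share: $18 per bag.

Before the tax: set 570 − 3p = 0.5p + 353 → p* = $62, q* = 384.
With the tax collected from sellers, supply shifts: qs = 0.5(p − 21) + 353.
New equilibrium: buyers pay $65, sellers receive $44, q = 375. (Wedge: pb − ps = 21.)
Per-bag burden: buyers $3, sellers $18.
Sellers take the larger share because supply is less price-elastic here (demand slope 3 vs supply slope 0.5).
The less price-elastic side of the market bears the larger share of a per-unit tax.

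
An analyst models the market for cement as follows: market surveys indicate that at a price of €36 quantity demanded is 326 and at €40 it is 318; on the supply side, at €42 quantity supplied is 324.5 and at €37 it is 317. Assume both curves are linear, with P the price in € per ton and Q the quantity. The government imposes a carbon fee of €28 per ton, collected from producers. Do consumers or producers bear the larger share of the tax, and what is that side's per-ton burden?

Demand slope: (318 − 326)/(40 − 36) = -2, so Qd = 398 − 2P.
Supply slope: (317 − 324.5)/(37 − 42) = 1.5, so Qs = 1.5P + 261.5.
Without the tax, 398 − 2P = 1.5P + 261.5 gives 3.5P = 136.5, so P* = €39 and Q* = 320.
With the tax collected from producers, supply shifts: Qs = 1.5(P − 28) + 261.5.
Solving gives Q = 296 with consumers paying €51 and producers receiving €23 (the €28 wedge).
Per-ton burden: consumers €12, producers €16.
Producers take the larger share because supply is less price-elastic here (demand slope 2 vs supply slope 1.5).
The less price-elastic side of the market bears the larger share of a per-unit tax.

Producers bear the larger share: €16 per ton.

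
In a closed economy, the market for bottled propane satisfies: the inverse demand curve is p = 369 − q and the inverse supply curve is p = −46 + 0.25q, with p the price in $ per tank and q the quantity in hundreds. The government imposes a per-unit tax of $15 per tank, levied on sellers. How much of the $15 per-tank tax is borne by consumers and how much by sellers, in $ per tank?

Rewrite in direct form: qd = 369 − p and qs = 4p + 184.
Before the tax: set 369 − p = 4p + 184 → p* = $37, q* = 332.
With the tax collected from sellers, supply shifts: qs = 4(p − 15) + 184.
Solving gives q = 320 with consumers paying $49 and sellers receiving $34 (the $15 wedge).
Burden on consumers: $12; on sellers: $3. (They sum to $15.)
The less price-elastic side of the market bears the larger share of a per-unit tax.

Consumers bear $12 per tank; sellers bear $3 per tank.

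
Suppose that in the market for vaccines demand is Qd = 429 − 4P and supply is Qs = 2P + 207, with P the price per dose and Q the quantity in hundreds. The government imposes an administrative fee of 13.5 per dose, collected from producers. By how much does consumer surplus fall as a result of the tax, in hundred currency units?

Before the tax: set 429 − 4P = 2P + 207 → P* = 37, Q* = 281.
With the tax collected from producers, supply shifts: Qs = 2(P − 13.5) + 207.
Solving gives Q = 263 with buyers paying 41.5 and producers receiving 28 (the 13.5 wedge).
ΔCS is the trapezoid between Q = 263 and Q = 281 of height 4.5: ½ · (281 + 263) · 4.5 = 1224.

Consumer surplus falls by 1224 hundred.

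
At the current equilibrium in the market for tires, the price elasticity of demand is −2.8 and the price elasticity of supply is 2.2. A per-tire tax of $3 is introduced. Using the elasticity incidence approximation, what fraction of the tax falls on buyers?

Incidence ratio: buyers' share ≈ εs / (εs + |εd|) = 2.2 / (2.2 + 2.8) = 0.44.
Supply is the less elastic side, so buyers bear the smaller share.

Buyers' share ≈ 0.44.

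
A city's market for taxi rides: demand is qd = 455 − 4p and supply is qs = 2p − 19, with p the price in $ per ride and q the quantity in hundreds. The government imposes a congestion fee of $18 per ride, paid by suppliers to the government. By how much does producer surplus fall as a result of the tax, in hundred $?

Producer surplus falls by $1524 hundred.

Without the tax, 455 − 4p = 2p − 19 gives 6p = 474, so p* = $79 and q* = 139.
With the tax collected from suppliers, supply shifts: qs = 2(p − 18) − 19.
Solving gives q = 115 with buyers paying $85 and suppliers receiving $67 (the $18 wedge).
ΔPS is the trapezoid between Q = 115 and Q = 139 of height $12: ½ · (139 + 115) · 12 = $1524.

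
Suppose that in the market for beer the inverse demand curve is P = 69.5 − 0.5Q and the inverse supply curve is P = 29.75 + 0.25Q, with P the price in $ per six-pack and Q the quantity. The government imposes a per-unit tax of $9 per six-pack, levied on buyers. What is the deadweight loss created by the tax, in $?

Deadweight loss = $54.

Rewrite in direct form: Qd = 139 − 2P and Qs = 4P − 119.
Without the tax, 139 − 2P = 4P − 119 gives 6P = 258, so P* = $43 and Q* = 53.
With the tax collected from buyers, demand (in seller-price terms) shifts: Qd = 139 − 2(P + 9).
New equilibrium: buyers pay $49, suppliers receive $40, Q = 41. (Wedge: Pb − Ps = 9.)
Quantity falls by |ΔQ| = |53 − 41| = 12.
DWL = ½ · t · |ΔQ| = ½ · 9 · 12 = $54.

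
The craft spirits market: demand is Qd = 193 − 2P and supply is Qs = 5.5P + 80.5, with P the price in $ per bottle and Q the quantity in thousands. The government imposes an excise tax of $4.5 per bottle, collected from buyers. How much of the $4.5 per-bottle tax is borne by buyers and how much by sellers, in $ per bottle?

Before the tax: set 193 − 2P = 5.5P + 80.5 → P* = $15, Q* = 163.
With the tax collected from buyers, demand (in seller-price terms) shifts: Qd = 193 − 2(P + 4.5).
Solving gives Q = 156.4 with buyers paying $18.3 and sellers receiving $13.8 (the $4.5 wedge).
Burden on buyers: $3.3; on sellers: $1.2. (They sum to $4.5.)

Buyers bear $3.3 per bottle; sellers bear $1.2 per bottle.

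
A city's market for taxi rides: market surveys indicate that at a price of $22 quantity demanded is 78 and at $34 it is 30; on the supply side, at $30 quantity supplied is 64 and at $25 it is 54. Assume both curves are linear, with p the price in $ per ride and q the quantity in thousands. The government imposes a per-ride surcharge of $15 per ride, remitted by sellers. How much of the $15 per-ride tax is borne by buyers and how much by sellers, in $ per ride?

Demand slope: (30 − 78)/(34 − 22) = -4, so qd = 166 − 4p.
Supply slope: (54 − 64)/(25 − 30) = 2, so qs = 2p + 4.
Without the tax, 166 − 4p = 2p + 4 gives 6p = 162, so p* = $27 and q* = 58.
With the tax collected from sellers, supply shifts: qs = 2(p − 15) + 4.
Solving gives q = 38 with buyers paying $32 and sellers receiving $17 (the $15 wedge).
Burden on buyers: $5; on sellers: $10. (They sum to $15.)
The less price-elastic side of the market bears the larger share of a per-unit tax.

Buyers bear $5 per ride; sellers bear $10 per ride.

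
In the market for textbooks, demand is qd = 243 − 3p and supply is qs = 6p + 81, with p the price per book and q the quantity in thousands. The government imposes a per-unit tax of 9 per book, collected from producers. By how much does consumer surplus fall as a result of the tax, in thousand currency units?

Consumer surplus falls by 1080 thousand.

Without the tax, 243 − 3p = 6p + 81 gives 9p = 162, so p* = 18 and q* = 189.
With the tax collected from producers, supply shifts: qs = 6(p − 9) + 81.
Solving gives q = 171 with buyers paying 24 and producers receiving 15 (the 9 wedge).
ΔCS is the trapezoid between Q = 171 and Q = 189 of height 6: ½ · (189 + 171) · 6 = 1080.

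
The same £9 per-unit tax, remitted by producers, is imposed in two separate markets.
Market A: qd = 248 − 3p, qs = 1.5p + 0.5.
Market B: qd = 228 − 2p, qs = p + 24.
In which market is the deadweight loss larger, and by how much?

Market A, by £13.5.

Market A: pre-tax p* = £55, q* = 83; post-tax q = 74; deadweight loss = £40.5.
Market B: pre-tax p* = £68, q* = 92; post-tax q = 86; deadweight loss = £27.
Difference: £40.5 vs £27 → market A is larger by £13.5.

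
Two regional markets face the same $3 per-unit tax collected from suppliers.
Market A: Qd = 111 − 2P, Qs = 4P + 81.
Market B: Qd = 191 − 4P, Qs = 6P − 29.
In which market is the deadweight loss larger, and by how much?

Market B, by $4.8.

Market A: pre-tax P* = $5, Q* = 101; post-tax Q = 97; deadweight loss = $6.
Market B: pre-tax P* = $22, Q* = 103; post-tax Q = 95.8; deadweight loss = $10.8.
Difference: $6 vs $10.8 → market B is larger by $4.8.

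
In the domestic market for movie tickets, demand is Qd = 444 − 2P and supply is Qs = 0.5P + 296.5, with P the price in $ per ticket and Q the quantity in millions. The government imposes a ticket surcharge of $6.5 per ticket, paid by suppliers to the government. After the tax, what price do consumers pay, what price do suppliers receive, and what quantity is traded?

Consumers pay $60.3; suppliers receive $53.8; quantity = 323.4.

Without the tax, 444 − 2P = 0.5P + 296.5 gives 2.5P = 147.5, so P* = $59 and Q* = 326.
With the tax collected from suppliers, supply shifts: Qs = 0.5(P − 6.5) + 296.5.
New equilibrium: consumers pay $60.3, suppliers receive $53.8, Q = 323.4. (Wedge: Pb − Ps = 6.5.)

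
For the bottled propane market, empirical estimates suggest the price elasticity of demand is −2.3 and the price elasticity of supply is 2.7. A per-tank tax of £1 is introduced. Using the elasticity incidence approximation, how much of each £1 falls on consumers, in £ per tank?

Consumers bear ≈ £0.54 per tank.

Incidence ratio: consumers' share ≈ εs / (εs + |εd|) = 2.7 / (2.7 + 2.3) = 0.54.
So consumers bear ≈ 0.54 × £1 = £0.54; sellers bear £0.46.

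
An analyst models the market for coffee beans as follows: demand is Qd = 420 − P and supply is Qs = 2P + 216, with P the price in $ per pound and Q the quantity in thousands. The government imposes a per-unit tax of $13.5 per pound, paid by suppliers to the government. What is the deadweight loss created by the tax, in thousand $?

Deadweight loss = $60.75 thousand.

Before the tax: set 420 − P = 2P + 216 → P* = $68, Q* = 352.
With the tax collected from suppliers, supply shifts: Qs = 2(P − 13.5) + 216.
Solving gives Q = 343 with buyers paying $77 and suppliers receiving $63.5 (the $13.5 wedge).
Quantity falls by |ΔQ| = |352 − 343| = 9.
DWL = ½ · t · |ΔQ| = ½ · 13.5 · 9 = $60.75.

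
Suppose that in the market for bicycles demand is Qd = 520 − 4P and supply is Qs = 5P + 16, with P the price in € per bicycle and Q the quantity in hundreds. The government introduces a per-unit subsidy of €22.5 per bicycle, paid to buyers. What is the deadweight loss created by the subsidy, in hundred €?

Before the subsidy: set 520 − 4P = 5P + 16 → P* = €56, Q* = 296.
With a per-unit subsidy paid to buyers, each effectively pays P − 22.5, so demand becomes Qd = 520 − 4(P − 22.5).
New equilibrium: buyers pay €43.5, suppliers receive €66, Q = 346. (Wedge: Pb − Ps = −22.5.)
Quantity rises by |ΔQ| = |296 − 346| = 50.
DWL = ½ · t · |ΔQ| = ½ · 22.5 · 50 = €562.5.

Deadweight loss = €562.5 hundred.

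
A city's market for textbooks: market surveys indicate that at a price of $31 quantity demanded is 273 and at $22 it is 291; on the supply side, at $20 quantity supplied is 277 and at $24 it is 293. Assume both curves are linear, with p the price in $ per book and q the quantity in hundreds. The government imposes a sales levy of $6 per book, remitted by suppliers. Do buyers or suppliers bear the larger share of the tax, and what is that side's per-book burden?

Buyers bear the larger share: $4 per book.

Demand slope: (291 − 273)/(22 − 31) = -2, so qd = 335 − 2p.
Supply slope: (293 − 277)/(24 − 20) = 4, so qs = 4p + 197.
Before the tax: set 335 − 2p = 4p + 197 → p* = $23, q* = 289.
With the tax collected from suppliers, supply shifts: qs = 4(p − 6) + 197.
Solving gives q = 281 with buyers paying $27 and suppliers receiving $21 (the $6 wedge).
Per-book burden: buyers $4, suppliers $2.
Buyers take the larger share because demand is less price-elastic here (demand slope 2 vs supply slope 4).
The less price-elastic side of the market bears the larger share of a per-unit tax.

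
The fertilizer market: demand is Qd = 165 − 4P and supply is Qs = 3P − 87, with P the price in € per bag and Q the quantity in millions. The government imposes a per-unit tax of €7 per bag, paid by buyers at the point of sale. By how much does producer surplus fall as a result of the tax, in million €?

Without the tax, 165 − 4P = 3P − 87 gives 7P = 252, so P* = €36 and Q* = 21.
With the tax collected from buyers, demand (in seller-price terms) shifts: Qd = 165 − 4(P + 7).
Solving gives Q = 9 with buyers paying €39 and producers receiving €32 (the €7 wedge).
ΔPS is the trapezoid between Q = 9 and Q = 21 of height €4: ½ · (21 + 9) · 4 = €60.

Producer surplus falls by €60 million.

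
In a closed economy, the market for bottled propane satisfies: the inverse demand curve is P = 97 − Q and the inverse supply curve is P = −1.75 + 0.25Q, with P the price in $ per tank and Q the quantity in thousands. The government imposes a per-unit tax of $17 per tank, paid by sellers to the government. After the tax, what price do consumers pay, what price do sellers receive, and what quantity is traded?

Consumers pay $31.6; sellers receive $14.6; quantity = 65.4.

Rewrite in direct form: Qd = 97 − P and Qs = 4P + 7.
Without the tax, 97 − P = 4P + 7 gives 5P = 90, so P* = $18 and Q* = 79.
With the tax collected from sellers, supply shifts: Qs = 4(P − 17) + 7.
Solving gives Q = 65.4 with consumers paying $31.6 and sellers receiving $14.6 (the $17 wedge).
The less price-elastic side of the market bears the larger share of a per-unit tax.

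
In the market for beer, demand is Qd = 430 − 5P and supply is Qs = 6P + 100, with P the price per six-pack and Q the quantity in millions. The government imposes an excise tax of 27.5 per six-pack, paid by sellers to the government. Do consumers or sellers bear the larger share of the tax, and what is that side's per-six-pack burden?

Before the tax: set 430 − 5P = 6P + 100 → P* = 30, Q* = 280.
With the tax collected from sellers, supply shifts: Qs = 6(P − 27.5) + 100.
New equilibrium: consumers pay 45, sellers receive 17.5, Q = 205. (Wedge: Pb − Ps = 27.5.)
Per-six-pack burden: consumers 15, sellers 12.5.
Consumers take the larger share because demand is less price-elastic here (demand slope 5 vs supply slope 6).
The less price-elastic side of the market bears the larger share of a per-unit tax.

Consumers bear the larger share: 15 per six-pack.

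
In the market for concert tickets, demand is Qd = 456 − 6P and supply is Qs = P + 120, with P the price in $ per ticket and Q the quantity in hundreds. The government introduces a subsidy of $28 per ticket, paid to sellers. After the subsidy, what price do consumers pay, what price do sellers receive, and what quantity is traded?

Consumers pay $44; sellers receive $72; quantity = 192.

Before the subsidy: set 456 − 6P = P + 120 → P* = $48, Q* = 168.
With a per-unit subsidy paid to sellers, each receives P + 28 per unit sold, so supply becomes Qs = (P + 28) + 120.
New equilibrium: consumers pay $44, sellers receive $72, Q = 192. (Wedge: Pb − Ps = −28.)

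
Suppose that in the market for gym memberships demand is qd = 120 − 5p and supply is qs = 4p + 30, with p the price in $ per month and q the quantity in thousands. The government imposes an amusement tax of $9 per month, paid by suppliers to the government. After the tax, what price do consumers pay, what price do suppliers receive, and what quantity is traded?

Consumers pay $14; suppliers receive $5; quantity = 50.

Before the tax: set 120 − 5p = 4p + 30 → p* = $10, q* = 70.
With the tax collected from suppliers, supply shifts: qs = 4(p − 9) + 30.
Solving gives q = 50 with consumers paying $14 and suppliers receiving $5 (the $9 wedge).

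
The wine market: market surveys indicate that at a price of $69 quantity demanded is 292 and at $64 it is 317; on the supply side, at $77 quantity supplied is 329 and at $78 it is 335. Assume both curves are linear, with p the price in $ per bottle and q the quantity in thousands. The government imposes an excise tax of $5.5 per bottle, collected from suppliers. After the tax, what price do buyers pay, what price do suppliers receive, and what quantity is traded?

Demand slope: (317 − 292)/(64 − 69) = -5, so qd = 637 − 5p.
Supply slope: (335 − 329)/(78 − 77) = 6, so qs = 6p − 133.
Before the tax: set 637 − 5p = 6p − 133 → p* = $70, q* = 287.
With the tax collected from suppliers, supply shifts: qs = 6(p − 5.5) − 133.
Solving gives q = 272 with buyers paying $73 and suppliers receiving $67.5 (the $5.5 wedge).

Buyers pay $73; suppliers receive $67.5; quantity = 272.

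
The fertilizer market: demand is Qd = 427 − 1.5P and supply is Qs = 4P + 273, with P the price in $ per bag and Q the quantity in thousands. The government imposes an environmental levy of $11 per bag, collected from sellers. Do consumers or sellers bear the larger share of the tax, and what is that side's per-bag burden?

Consumers bear the larger share: $8 per bag.

Without the tax, 427 − 1.5P = 4P + 273 gives 5.5P = 154, so P* = $28 and Q* = 385.
With the tax collected from sellers, supply shifts: Qs = 4(P − 11) + 273.
New equilibrium: consumers pay $36, sellers receive $25, Q = 373. (Wedge: Pb − Ps = 11.)
Per-bag burden: consumers $8, sellers $3.
Consumers take the larger share because demand is less price-elastic here (demand slope 1.5 vs supply slope 4).
The less price-elastic side of the market bears the larger share of a per-unit tax.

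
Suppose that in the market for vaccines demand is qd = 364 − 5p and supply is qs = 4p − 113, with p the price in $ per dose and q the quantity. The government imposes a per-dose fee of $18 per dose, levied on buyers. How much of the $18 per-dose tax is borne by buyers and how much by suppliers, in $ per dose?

Buyers bear $8 per dose; suppliers bear $10 per dose.

Before the tax: set 364 − 5p = 4p − 113 → p* = $53, q* = 99.
With the tax collected from buyers, demand (in seller-price terms) shifts: qd = 364 − 5(p + 18).
New equilibrium: buyers pay $61, suppliers receive $43, q = 59. (Wedge: pb − ps = 18.)
Burden on buyers: $8; on suppliers: $10. (They sum to $18.)
The less price-elastic side of the market bears the larger share of a per-unit tax.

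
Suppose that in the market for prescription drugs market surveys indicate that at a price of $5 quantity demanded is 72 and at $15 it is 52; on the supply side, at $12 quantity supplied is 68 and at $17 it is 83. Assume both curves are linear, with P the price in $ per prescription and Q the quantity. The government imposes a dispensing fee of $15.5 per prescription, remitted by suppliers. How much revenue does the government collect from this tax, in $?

Demand slope: (52 − 72)/(15 − 5) = -2, so Qd = 82 − 2P.
Supply slope: (83 − 68)/(17 − 12) = 3, so Qs = 3P + 32.
Before the tax: set 82 − 2P = 3P + 32 → P* = $10, Q* = 62.
With the tax collected from suppliers, supply shifts: Qs = 3(P − 15.5) + 32.
New equilibrium: consumers pay $19.3, suppliers receive $3.8, Q = 43.4. (Wedge: Pb − Ps = 15.5.)
Revenue = t · Q = 15.5 · 43.4 = $672.7.

Tax revenue = $672.7.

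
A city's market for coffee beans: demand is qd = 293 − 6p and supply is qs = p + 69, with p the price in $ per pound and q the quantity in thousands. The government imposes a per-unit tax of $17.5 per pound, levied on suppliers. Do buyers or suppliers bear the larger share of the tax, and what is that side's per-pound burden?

Before the tax: set 293 − 6p = p + 69 → p* = $32, q* = 101.
With the tax collected from suppliers, supply shifts: qs = (p − 17.5) + 69.
Solving gives q = 86 with buyers paying $34.5 and suppliers receiving $17 (the $17.5 wedge).
Per-pound burden: buyers $2.5, suppliers $15.
Suppliers take the larger share because supply is less price-elastic here (demand slope 6 vs supply slope 1).
The less price-elastic side of the market bears the larger share of a per-unit tax.

Suppliers bear the larger share: $15 per pound.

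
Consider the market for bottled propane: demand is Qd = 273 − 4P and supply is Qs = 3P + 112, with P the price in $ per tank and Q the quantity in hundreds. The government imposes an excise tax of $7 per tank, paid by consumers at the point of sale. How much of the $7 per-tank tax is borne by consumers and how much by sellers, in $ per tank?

Before the tax: set 273 − 4P = 3P + 112 → P* = $23, Q* = 181.
With the tax collected from consumers, demand (in seller-price terms) shifts: Qd = 273 − 4(P + 7).
New equilibrium: consumers pay $26, sellers receive $19, Q = 169. (Wedge: Pb − Ps = 7.)
Burden on consumers: $3; on sellers: $4. (They sum to $7.)
The less price-elastic side of the market bears the larger share of a per-unit tax.

Consumers bear $3 per tank; sellers bear $4 per tank.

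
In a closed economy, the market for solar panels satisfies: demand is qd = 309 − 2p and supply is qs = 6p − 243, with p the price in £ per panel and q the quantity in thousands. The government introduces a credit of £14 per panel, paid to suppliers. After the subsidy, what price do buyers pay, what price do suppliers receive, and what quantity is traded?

Buyers pay £58.5; suppliers receive £72.5; quantity = 192.

Without the subsidy, 309 − 2p = 6p − 243 gives 8p = 552, so p* = £69 and q* = 171.
With a per-unit subsidy paid to suppliers, each receives p + 14 per unit sold, so supply becomes qs = 6(p + 14) − 243.
Solving gives q = 192 with buyers paying £58.5 and suppliers receiving £72.5 (the £14 wedge).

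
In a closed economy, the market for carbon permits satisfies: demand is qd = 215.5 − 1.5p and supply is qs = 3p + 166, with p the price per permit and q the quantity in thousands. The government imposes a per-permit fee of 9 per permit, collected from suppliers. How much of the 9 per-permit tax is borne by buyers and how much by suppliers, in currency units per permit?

Without the tax, 215.5 − 1.5p = 3p + 166 gives 4.5p = 49.5, so p* = 11 and q* = 199.
With the tax collected from suppliers, supply shifts: qs = 3(p − 9) + 166.
Solving gives q = 190 with buyers paying 17 and suppliers receiving 8 (the 9 wedge).
Burden on buyers: 6; on suppliers: 3. (They sum to 9.)

Buyers bear 6 per permit; suppliers bear 3 per permit.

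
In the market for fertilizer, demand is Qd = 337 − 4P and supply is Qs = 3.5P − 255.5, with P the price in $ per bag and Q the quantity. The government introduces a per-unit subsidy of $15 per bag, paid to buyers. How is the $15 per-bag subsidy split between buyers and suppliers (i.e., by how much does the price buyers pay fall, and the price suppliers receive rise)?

Without the subsidy, 337 − 4P = 3.5P − 255.5 gives 7.5P = 592.5, so P* = $79 and Q* = 21.
With a per-unit subsidy paid to buyers, each effectively pays P − 15, so demand becomes Qd = 337 − 4(P − 15).
New equilibrium: buyers pay $72, suppliers receive $87, Q = 49. (Wedge: Pb − Ps = −15.)
Gain to buyers: $7; to suppliers: $8. (They sum to $15.)

Buyers gain $7 per bag; suppliers gain $8 per bag.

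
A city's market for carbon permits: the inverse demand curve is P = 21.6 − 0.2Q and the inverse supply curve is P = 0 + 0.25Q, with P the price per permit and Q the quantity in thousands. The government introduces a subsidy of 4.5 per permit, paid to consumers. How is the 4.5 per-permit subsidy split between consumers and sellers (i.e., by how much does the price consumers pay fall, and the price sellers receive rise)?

Consumers gain 2 per permit; sellers gain 2.5 per permit.

Inverting to Q(P) form: Qd = 108 − 5P; Qs = 4P.
Without the subsidy, 108 − 5P = 4P gives 9P = 108, so P* = 12 and Q* = 48.
With a per-unit subsidy paid to consumers, each effectively pays P − 4.5, so demand becomes Qd = 108 − 5(P − 4.5).
New equilibrium: consumers pay 10, sellers receive 14.5, Q = 58. (Wedge: Pb − Ps = −4.5.)
Gain to consumers: 2; to sellers: 2.5. (They sum to 4.5.)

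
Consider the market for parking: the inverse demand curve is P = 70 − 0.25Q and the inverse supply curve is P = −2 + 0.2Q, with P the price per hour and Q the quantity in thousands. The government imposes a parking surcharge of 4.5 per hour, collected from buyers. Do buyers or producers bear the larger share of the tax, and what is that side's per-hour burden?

Buyers bear the larger share: 2.5 per hour.

Inverting to Q(P) form: Qd = 280 − 4P; Qs = 5P + 10.
Without the tax, 280 − 4P = 5P + 10 gives 9P = 270, so P* = 30 and Q* = 160.
With the tax collected from buyers, demand (in seller-price terms) shifts: Qd = 280 − 4(P + 4.5).
Solving gives Q = 150 with buyers paying 32.5 and producers receiving 28 (the 4.5 wedge).
Per-hour burden: buyers 2.5, producers 2.
Buyers take the larger share because demand is less price-elastic here (demand slope 4 vs supply slope 5).
The less price-elastic side of the market bears the larger share of a per-unit tax.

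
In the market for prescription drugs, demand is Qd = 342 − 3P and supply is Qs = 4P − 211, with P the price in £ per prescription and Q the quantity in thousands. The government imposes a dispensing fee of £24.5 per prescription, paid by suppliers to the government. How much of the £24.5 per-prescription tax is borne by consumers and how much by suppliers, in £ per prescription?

Consumers bear £14 per prescription; suppliers bear £10.5 per prescription.

Before the tax: set 342 − 3P = 4P − 211 → P* = £79, Q* = 105.
With the tax collected from suppliers, supply shifts: Qs = 4(P − 24.5) − 211.
Solving gives Q = 63 with consumers paying £93 and suppliers receiving £68.5 (the £24.5 wedge).
Burden on consumers: £14; on suppliers: £10.5. (They sum to £24.5.)
The less price-elastic side of the market bears the larger share of a per-unit tax.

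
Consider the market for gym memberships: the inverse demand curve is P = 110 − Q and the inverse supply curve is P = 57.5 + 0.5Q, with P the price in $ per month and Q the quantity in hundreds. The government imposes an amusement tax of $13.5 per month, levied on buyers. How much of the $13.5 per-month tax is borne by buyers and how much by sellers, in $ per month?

Buyers bear $9 per month; sellers bear $4.5 per month.

Inverting to Q(P) form: Qd = 110 − P; Qs = 2P − 115.
Before the tax: set 110 − P = 2P − 115 → P* = $75, Q* = 35.
With the tax collected from buyers, demand (in seller-price terms) shifts: Qd = 110 − (P + 13.5).
Solving gives Q = 26 with buyers paying $84 and sellers receiving $70.5 (the $13.5 wedge).
Burden on buyers: $9; on sellers: $4.5. (They sum to $13.5.)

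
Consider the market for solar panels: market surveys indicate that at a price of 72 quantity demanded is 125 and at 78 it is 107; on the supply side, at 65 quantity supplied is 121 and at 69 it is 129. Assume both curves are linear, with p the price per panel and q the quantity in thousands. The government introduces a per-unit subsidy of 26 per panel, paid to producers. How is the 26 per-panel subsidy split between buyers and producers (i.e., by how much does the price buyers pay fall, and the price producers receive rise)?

Demand slope: (107 − 125)/(78 − 72) = -3, so qd = 341 − 3p.
Supply slope: (129 − 121)/(69 − 65) = 2, so qs = 2p − 9.
Without the subsidy, 341 − 3p = 2p − 9 gives 5p = 350, so p* = 70 and q* = 131.
With a per-unit subsidy paid to producers, each receives p + 26 per unit sold, so supply becomes qs = 2(p + 26) − 9.
Solving gives q = 162.2 with buyers paying 59.6 and producers receiving 85.6 (the 26 wedge).
Gain to buyers: 10.4; to producers: 15.6. (They sum to 26.)

Buyers gain 10.4 per panel; producers gain 15.6 per panel.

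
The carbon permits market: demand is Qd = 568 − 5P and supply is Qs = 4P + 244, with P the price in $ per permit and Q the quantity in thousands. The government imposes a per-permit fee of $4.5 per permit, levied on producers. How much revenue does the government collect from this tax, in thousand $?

Without the tax, 568 − 5P = 4P + 244 gives 9P = 324, so P* = $36 and Q* = 388.
With the tax collected from producers, supply shifts: Qs = 4(P − 4.5) + 244.
New equilibrium: buyers pay $38, producers receive $33.5, Q = 378. (Wedge: Pb − Ps = 4.5.)
Revenue = t · Q = 4.5 · 378 = $1701.

Tax revenue = $1701 thousand.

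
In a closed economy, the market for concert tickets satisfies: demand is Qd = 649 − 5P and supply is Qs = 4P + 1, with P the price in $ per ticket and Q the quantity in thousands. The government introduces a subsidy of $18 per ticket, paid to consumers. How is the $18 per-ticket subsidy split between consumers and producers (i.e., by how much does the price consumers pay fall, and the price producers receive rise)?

Before the subsidy: set 649 − 5P = 4P + 1 → P* = $72, Q* = 289.
With a per-unit subsidy paid to consumers, each effectively pays P − 18, so demand becomes Qd = 649 − 5(P − 18).
New equilibrium: consumers pay $64, producers receive $82, Q = 329. (Wedge: Pb − Ps = −18.)
Gain to consumers: $8; to producers: $10. (They sum to $18.)

Consumers gain $8 per ticket; producers gain $10 per ticket.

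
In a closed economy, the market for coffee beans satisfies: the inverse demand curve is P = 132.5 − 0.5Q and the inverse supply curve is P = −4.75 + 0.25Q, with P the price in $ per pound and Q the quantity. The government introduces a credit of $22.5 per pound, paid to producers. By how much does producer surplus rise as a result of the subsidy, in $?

Inverting to Q(P) form: Qd = 265 − 2P; Qs = 4P + 19.
Without the subsidy, 265 − 2P = 4P + 19 gives 6P = 246, so P* = $41 and Q* = 183.
With a per-unit subsidy paid to producers, each receives P + 22.5 per unit sold, so supply becomes Qs = 4(P + 22.5) + 19.
New equilibrium: consumers pay $26, producers receive $48.5, Q = 213. (Wedge: Pb − Ps = −22.5.)
ΔPS is the trapezoid between Q = 213 and Q = 183 of height $7.5: ½ · (183 + 213) · 7.5 = $1485.

Producer surplus rises by $1485.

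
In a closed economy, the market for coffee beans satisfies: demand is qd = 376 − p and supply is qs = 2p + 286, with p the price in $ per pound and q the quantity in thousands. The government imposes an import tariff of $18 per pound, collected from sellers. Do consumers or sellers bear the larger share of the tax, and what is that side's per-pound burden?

Without the tax, 376 − p = 2p + 286 gives 3p = 90, so p* = $30 and q* = 346.
With the tax collected from sellers, supply shifts: qs = 2(p − 18) + 286.
New equilibrium: consumers pay $42, sellers receive $24, q = 334. (Wedge: pb − ps = 18.)
Per-pound burden: consumers $12, sellers $6.
Consumers take the larger share because demand is less price-elastic here (demand slope 1 vs supply slope 2).
The less price-elastic side of the market bears the larger share of a per-unit tax.

Consumers bear the larger share: $12 per pound.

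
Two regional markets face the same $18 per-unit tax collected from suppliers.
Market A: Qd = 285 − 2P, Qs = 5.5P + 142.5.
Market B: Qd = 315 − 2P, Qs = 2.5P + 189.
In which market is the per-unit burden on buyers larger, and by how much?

Market A: pre-tax P* = $19, Q* = 247; post-tax Q = 220.6; per-unit burden on buyers = $13.2.
Market B: pre-tax P* = $28, Q* = 259; post-tax Q = 239; per-unit burden on buyers = $10.
Difference: $13.2 vs $10 → market A is larger by $3.2.

Market A, by $3.2.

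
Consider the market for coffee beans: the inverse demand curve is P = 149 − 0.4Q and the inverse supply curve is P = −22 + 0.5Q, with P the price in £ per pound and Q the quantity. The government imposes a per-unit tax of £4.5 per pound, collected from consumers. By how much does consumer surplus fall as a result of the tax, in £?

Consumer surplus falls by £375.

Rewrite in direct form: Qd = 372.5 − 2.5P and Qs = 2P + 44.
Without the tax, 372.5 − 2.5P = 2P + 44 gives 4.5P = 328.5, so P* = £73 and Q* = 190.
With the tax collected from consumers, demand (in seller-price terms) shifts: Qd = 372.5 − 2.5(P + 4.5).
New equilibrium: consumers pay £75, sellers receive £70.5, Q = 185. (Wedge: Pb − Ps = 4.5.)
ΔCS is the trapezoid between Q = 185 and Q = 190 of height £2: ½ · (190 + 185) · 2 = £375.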